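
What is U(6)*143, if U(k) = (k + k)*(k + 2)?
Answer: 13728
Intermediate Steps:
U(k) = 2*k*(2 + k) (U(k) = (2*k)*(2 + k) = 2*k*(2 + k))
U(6)*143 = (2*6*(2 + 6))*143 = (2*6*8)*143 = 96*143 = 13728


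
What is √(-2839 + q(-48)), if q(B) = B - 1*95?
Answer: I*√2982 ≈ 54.608*I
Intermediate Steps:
q(B) = -95 + B (q(B) = B - 95 = -95 + B)
√(-2839 + q(-48)) = √(-2839 + (-95 - 48)) = √(-2839 - 143) = √(-2982) = I*√2982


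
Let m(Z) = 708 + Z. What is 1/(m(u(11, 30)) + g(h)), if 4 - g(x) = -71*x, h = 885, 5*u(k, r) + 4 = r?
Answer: 5/317761 ≈ 1.5735e-5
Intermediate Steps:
u(k, r) = -4/5 + r/5
g(x) = 4 + 71*x (g(x) = 4 - (-71)*x = 4 + 71*x)
1/(m(u(11, 30)) + g(h)) = 1/((708 + (-4/5 + (1/5)*30)) + (4 + 71*885)) = 1/((708 + (-4/5 + 6)) + (4 + 62835)) = 1/((708 + 26/5) + 62839) = 1/(3566/5 + 62839) = 1/(317761/5) = 5/317761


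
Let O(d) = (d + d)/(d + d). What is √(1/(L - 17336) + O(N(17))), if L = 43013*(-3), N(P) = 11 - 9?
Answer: √857019770/29275 ≈ 1.0000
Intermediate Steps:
N(P) = 2
L = -129039
O(d) = 1 (O(d) = (2*d)/((2*d)) = (2*d)*(1/(2*d)) = 1)
√(1/(L - 17336) + O(N(17))) = √(1/(-129039 - 17336) + 1) = √(1/(-146375) + 1) = √(-1/146375 + 1) = √(146374/146375) = √857019770/29275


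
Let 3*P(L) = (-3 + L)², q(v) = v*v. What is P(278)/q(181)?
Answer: 75625/98283 ≈ 0.76946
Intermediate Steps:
q(v) = v²
P(L) = (-3 + L)²/3
P(278)/q(181) = ((-3 + 278)²/3)/(181²) = ((⅓)*275²)/32761 = ((⅓)*75625)*(1/32761) = (75625/3)*(1/32761) = 75625/98283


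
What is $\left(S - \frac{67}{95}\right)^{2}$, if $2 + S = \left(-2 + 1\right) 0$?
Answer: $\frac{66049}{9025} \approx 7.3185$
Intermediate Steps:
$S = -2$ ($S = -2 + \left(-2 + 1\right) 0 = -2 - 0 = -2 + 0 = -2$)
$\left(S - \frac{67}{95}\right)^{2} = \left(-2 - \frac{67}{95}\right)^{2} = \left(- \frac{257}{95}\right)^{2} = \frac{66049}{9025}$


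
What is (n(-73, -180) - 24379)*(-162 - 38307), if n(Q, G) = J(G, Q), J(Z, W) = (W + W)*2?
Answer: 949068699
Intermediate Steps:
J(Z, W) = 4*W (J(Z, W) = (2*W)*2 = 4*W)
n(Q, G) = 4*Q
(n(-73, -180) - 24379)*(-162 - 38307) = (4*(-73) - 24379)*(-162 - 38307) = (-292 - 24379)*(-38469) = -24671*(-38469) = 949068699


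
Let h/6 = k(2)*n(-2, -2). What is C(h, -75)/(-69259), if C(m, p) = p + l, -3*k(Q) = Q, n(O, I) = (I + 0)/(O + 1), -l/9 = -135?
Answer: -1140/69259 ≈ -0.016460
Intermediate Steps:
l = 1215 (l = -9*(-135) = 1215)
n(O, I) = I/(1 + O)
k(Q) = -Q/3
h = -8 (h = 6*((-1/3*2)*(-2/(1 - 2))) = 6*(-(-4)/(3*(-1))) = 6*(-(-4)*(-1)/3) = 6*(-2/3*2) = 6*(-4/3) = -8)
C(m, p) = 1215 + p (C(m, p) = p + 1215 = 1215 + p)
C(h, -75)/(-69259) = (1215 - 75)/(-69259) = 1140*(-1/69259) = -1140/69259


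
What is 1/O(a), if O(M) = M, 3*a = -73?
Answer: -3/73 ≈ -0.041096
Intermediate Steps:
a = -73/3 (a = (⅓)*(-73) = -73/3 ≈ -24.333)
1/O(a) = 1/(-73/3) = -3/73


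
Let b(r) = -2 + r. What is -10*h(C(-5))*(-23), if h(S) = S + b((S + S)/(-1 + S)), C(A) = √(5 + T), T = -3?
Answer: 460 + 690*√2 ≈ 1435.8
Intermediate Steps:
C(A) = √2 (C(A) = √(5 - 3) = √2)
h(S) = -2 + S + 2*S/(-1 + S) (h(S) = S + (-2 + (S + S)/(-1 + S)) = S + (-2 + (2*S)/(-1 + S)) = S + (-2 + 2*S/(-1 + S)) = -2 + S + 2*S/(-1 + S))
-10*h(C(-5))*(-23) = -10*(2 + (√2)² - √2)/(-1 + √2)*(-23) = -10*(2 + 2 - √2)/(-1 + √2)*(-23) = -10*(4 - √2)/(-1 + √2)*(-23) = 230*(4 - √2)/(-1 + √2)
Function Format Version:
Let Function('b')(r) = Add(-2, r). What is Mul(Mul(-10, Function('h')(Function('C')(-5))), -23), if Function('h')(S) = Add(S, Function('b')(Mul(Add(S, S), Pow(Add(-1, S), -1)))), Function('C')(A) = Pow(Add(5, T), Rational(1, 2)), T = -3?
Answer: Add(460, Mul(690, Pow(2, Rational(1, 2)))) ≈ 1435.8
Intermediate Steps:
Function('C')(A) = Pow(2, Rational(1, 2)) (Function('C')(A) = Pow(Add(5, -3), Rational(1, 2)) = Pow(2, Rational(1, 2)))
Function('h')(S) = Add(-2, S, Mul(2, S, Pow(Add(-1, S), -1))) (Function('h')(S) = Add(S, Add(-2, Mul(Add(S, S), Pow(Add(-1, S), -1)))) = Add(S, Add(-2, Mul(Mul(2, S), Pow(Add(-1, S), -1)))) = Add(S, Add(-2, Mul(2, S, Pow(Add(-1, S), -1)))) = Add(-2, S, Mul(2, S, Pow(Add(-1, S), -1))))
Mul(Mul(-10, Function('h')(Function('C')(-5))), -23) = Mul(Mul(-10, Mul(Pow(Add(-1, Pow(2, Rational(1, 2))), -1), Add(2, Pow(Pow(2, Rational(1, 2)), 2), Mul(-1, Pow(2, Rational(1, 2)))))), -23) = Mul(Mul(-10, Mul(Pow(Add(-1, Pow(2, Rational(1, 2))), -1), Add(2, 2, Mul(-1, Pow(2, Rational(1, 2)))))), -23) = Mul(Mul(-10, Mul(Pow(Add(-1, Pow(2, Rational(1, 2))), -1), Add(4, Mul(-1, Pow(2, Rational(1, 2)))))), -23) = Mul(Mul(-10, Pow(Add(-1, Pow(2, Rational(1, 2))), -1), Add(4, Mul(-1, Pow(2, Rational(1, 2))))), -23) = Mul(230, Pow(Add(-1, Pow(2, Rational(1, 2))), -1), Add(4, Mul(-1, Pow(2, Rational(1, 2)))))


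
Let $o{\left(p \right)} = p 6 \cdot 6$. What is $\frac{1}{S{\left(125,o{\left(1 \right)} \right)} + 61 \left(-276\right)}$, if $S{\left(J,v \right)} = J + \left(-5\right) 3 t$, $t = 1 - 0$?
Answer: $- \frac{1}{16726} \approx -5.9787 \cdot 10^{-5}$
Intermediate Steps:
$t = 1$ ($t = 1 + 0 = 1$)
$o{\left(p \right)} = 36 p$ ($o{\left(p \right)} = 6 p 6 = 36 p$)
$S{\left(J,v \right)} = -15 + J$ ($S{\left(J,v \right)} = J + \left(-5\right) 3 \cdot 1 = J - 15 = -15 + J$)
$\frac{1}{S{\left(125,o{\left(1 \right)} \right)} + 61 \left(-276\right)} = \frac{1}{\left(-15 + 125\right) + 61 \left(-276\right)} = \frac{1}{110 - 16836} = \frac{1}{-16726} = - \frac{1}{16726}$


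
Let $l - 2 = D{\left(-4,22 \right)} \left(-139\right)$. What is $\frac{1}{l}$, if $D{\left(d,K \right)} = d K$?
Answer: $\frac{1}{12234} \approx 8.1739 \cdot 10^{-5}$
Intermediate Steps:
$D{\left(d,K \right)} = K d$
$l = 12234$ ($l = 2 + 22 \left(-4\right) \left(-139\right) = 2 - -12232 = 2 + 12232 = 12234$)
$\frac{1}{l} = \frac{1}{12234}$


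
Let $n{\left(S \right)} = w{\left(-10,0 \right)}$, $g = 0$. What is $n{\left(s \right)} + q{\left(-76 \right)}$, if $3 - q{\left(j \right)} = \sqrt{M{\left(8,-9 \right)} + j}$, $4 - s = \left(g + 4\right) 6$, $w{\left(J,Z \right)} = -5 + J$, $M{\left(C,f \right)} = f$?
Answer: $-12 - i \sqrt{85} \approx -12.0 - 9.2195 i$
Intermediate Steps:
$s = -20$ ($s = 4 - \left(0 + 4\right) 6 = 4 - 4 \cdot 6 = 4 - 24 = -20$)
$q{\left(j \right)} = 3 - \sqrt{-9 + j}$
$n{\left(S \right)} = -15$ ($n{\left(S \right)} = -5 - 10 = -15$)
$n{\left(s \right)} + q{\left(-76 \right)} = -15 + \left(3 - \sqrt{-9 - 76}\right) = -15 + \left(3 - \sqrt{-85}\right) = -15 + \left(3 - i \sqrt{85}\right) = -12 - i \sqrt{85}$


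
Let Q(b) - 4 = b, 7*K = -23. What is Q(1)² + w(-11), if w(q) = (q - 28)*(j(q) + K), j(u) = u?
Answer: 4075/7 ≈ 582.14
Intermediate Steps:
K = -23/7 (K = (⅐)*(-23) = -23/7 ≈ -3.2857)
Q(b) = 4 + b
w(q) = (-28 + q)*(-23/7 + q) (w(q) = (q - 28)*(q - 23/7) = (-28 + q)*(-23/7 + q))
Q(1)² + w(-11) = (4 + 1)² + (92 + (-11)² - 219/7*(-11)) = 5² + (92 + 121 + 2409/7) = 25 + 3900/7 = 4075/7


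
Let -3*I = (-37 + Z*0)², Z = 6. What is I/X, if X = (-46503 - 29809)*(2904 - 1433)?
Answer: 1369/336764856 ≈ 4.0652e-6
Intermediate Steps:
I = -1369/3 (I = -(-37 + 6*0)²/3 = -(-37 + 0)²/3 = -⅓*(-37)² = -⅓*1369 = -1369/3 ≈ -456.33)
X = -112254952 (X = -76312*1471 = -112254952)
I/X = -1369/3/(-112254952) = -1369/3*(-1/112254952) = 1369/336764856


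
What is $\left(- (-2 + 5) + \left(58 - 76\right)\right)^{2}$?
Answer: $441$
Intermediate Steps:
$\left(- (-2 + 5) + \left(58 - 76\right)\right)^{2} = \left(\left(-1\right) 3 - 18\right)^{2} = \left(-3 - 18\right)^{2} = \left(-21\right)^{2} = 441$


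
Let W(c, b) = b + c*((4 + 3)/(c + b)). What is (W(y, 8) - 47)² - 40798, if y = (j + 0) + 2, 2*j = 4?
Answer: -355082/9 ≈ -39454.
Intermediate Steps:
j = 2 (j = (½)*4 = 2)
y = 4 (y = (2 + 0) + 2 = 2 + 2 = 4)
W(c, b) = b + 7*c/(b + c) (W(c, b) = b + c*(7/(b + c)) = b + 7*c/(b + c))
(W(y, 8) - 47)² - 40798 = ((8² + 7*4 + 8*4)/(8 + 4) - 47)² - 40798 = ((64 + 28 + 32)/12 - 47)² - 40798 = ((1/12)*124 - 47)² - 40798 = (31/3 - 47)² - 40798 = (-110/3)² - 40798 = 12100/9 - 40798 = -355082/9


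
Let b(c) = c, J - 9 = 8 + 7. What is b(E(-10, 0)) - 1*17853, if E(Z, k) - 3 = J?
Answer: -17826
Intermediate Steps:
J = 24 (J = 9 + (8 + 7) = 9 + 15 = 24)
E(Z, k) = 27 (E(Z, k) = 3 + 24 = 27)
b(E(-10, 0)) - 1*17853 = 27 - 1*17853 = 27 - 17853 = -17826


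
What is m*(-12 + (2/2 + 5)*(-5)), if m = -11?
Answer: 462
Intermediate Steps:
m*(-12 + (2/2 + 5)*(-5)) = -11*(-12 + (2/2 + 5)*(-5)) = -11*(-12 + (2*(1/2) + 5)*(-5)) = -11*(-12 + (1 + 5)*(-5)) = -11*(-12 + 6*(-5)) = -11*(-12 - 30) = -11*(-42) = 462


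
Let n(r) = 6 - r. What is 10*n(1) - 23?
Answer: 27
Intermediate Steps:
10*n(1) - 23 = 10*(6 - 1*1) - 23 = 10*(6 - 1) - 23 = 10*5 - 23 = 50 - 23 = 27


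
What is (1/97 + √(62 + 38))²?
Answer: 942841/9409 ≈ 100.21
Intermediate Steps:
(1/97 + √(62 + 38))² = (1/97 + √100)² = (1/97 + 10)² = (971/97)² = 942841/9409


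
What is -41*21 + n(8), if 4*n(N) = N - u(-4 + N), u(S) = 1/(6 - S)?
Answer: -6873/8 ≈ -859.13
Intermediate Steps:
n(N) = N/4 + 1/(4*(-10 + N)) (n(N) = (N - (-1)/(-6 + (-4 + N)))/4 = (N - (-1)/(-10 + N))/4 = (N + 1/(-10 + N))/4 = N/4 + 1/(4*(-10 + N)))
-41*21 + n(8) = -41*21 + (1 + 8*(-10 + 8))/(4*(-10 + 8)) = -861 + (¼)*(1 + 8*(-2))/(-2) = -861 + (¼)*(-½)*(1 - 16) = -861 + (¼)*(-½)*(-15) = -861 + 15/8 = -6873/8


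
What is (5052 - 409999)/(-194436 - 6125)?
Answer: 404947/200561 ≈ 2.0191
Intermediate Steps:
(5052 - 409999)/(-194436 - 6125) = -404947/(-200561) = -404947*(-1/200561) = 404947/200561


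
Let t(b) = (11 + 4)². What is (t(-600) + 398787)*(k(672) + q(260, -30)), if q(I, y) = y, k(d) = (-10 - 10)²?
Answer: 147634440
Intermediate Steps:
k(d) = 400 (k(d) = (-20)² = 400)
t(b) = 225 (t(b) = 15² = 225)
(t(-600) + 398787)*(k(672) + q(260, -30)) = (225 + 398787)*(400 - 30) = 399012*370 = 147634440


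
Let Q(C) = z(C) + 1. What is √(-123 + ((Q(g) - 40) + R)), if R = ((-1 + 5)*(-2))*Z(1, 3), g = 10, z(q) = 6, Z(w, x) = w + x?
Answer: 2*I*√47 ≈ 13.711*I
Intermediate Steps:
R = -32 (R = ((-1 + 5)*(-2))*(1 + 3) = (4*(-2))*4 = -8*4 = -32)
Q(C) = 7 (Q(C) = 6 + 1 = 7)
√(-123 + ((Q(g) - 40) + R)) = √(-123 + ((7 - 40) - 32)) = √(-123 + (-33 - 32)) = √(-123 - 65) = √(-188) = 2*I*√47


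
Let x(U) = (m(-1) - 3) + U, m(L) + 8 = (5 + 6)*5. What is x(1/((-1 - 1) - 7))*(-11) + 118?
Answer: -3283/9 ≈ -364.78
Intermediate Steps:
m(L) = 47 (m(L) = -8 + (5 + 6)*5 = -8 + 11*5 = -8 + 55 = 47)
x(U) = 44 + U (x(U) = (47 - 3) + U = 44 + U)
x(1/((-1 - 1) - 7))*(-11) + 118 = (44 + 1/((-1 - 1) - 7))*(-11) + 118 = (44 + 1/(-2 - 7))*(-11) + 118 = (44 + 1/(-9))*(-11) + 118 = (44 - ⅑)*(-11) + 118 = (395/9)*(-11) + 118 = -4345/9 + 118 = -3283/9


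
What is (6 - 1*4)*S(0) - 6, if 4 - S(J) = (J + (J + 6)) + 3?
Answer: -16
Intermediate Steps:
S(J) = -5 - 2*J (S(J) = 4 - ((J + (J + 6)) + 3) = 4 - ((J + (6 + J)) + 3) = 4 - ((6 + 2*J) + 3) = 4 - (9 + 2*J) = 4 + (-9 - 2*J) = -5 - 2*J)
(6 - 1*4)*S(0) - 6 = (6 - 1*4)*(-5 - 2*0) - 6 = (6 - 4)*(-5 + 0) - 6 = 2*(-5) - 6 = -10 - 6 = -16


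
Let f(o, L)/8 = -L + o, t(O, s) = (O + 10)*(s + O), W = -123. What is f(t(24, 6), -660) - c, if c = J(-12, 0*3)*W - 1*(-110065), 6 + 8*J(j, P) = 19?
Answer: -771401/8 ≈ -96425.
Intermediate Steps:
J(j, P) = 13/8 (J(j, P) = -3/4 + (1/8)*19 = -3/4 + 19/8 = 13/8)
t(O, s) = (10 + O)*(O + s)
f(o, L) = -8*L + 8*o (f(o, L) = 8*(-L + o) = 8*(o - L) = -8*L + 8*o)
c = 878921/8 (c = (13/8)*(-123) - 1*(-110065) = -1599/8 + 110065 = 878921/8 ≈ 1.0987e+5)
f(t(24, 6), -660) - c = (-8*(-660) + 8*(24**2 + 10*24 + 10*6 + 24*6)) - 1*878921/8 = (5280 + 8*(576 + 240 + 60 + 144)) - 878921/8 = (5280 + 8*1020) - 878921/8 = (5280 + 8160) - 878921/8 = 13440 - 878921/8 = -771401/8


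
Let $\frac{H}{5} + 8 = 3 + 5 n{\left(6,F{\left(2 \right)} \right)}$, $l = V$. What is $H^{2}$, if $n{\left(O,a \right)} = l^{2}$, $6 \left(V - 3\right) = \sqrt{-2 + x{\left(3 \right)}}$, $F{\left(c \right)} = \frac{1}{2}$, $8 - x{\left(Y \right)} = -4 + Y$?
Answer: $\frac{60060625}{1296} + \frac{184375 \sqrt{7}}{18} \approx 73444.0$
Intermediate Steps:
$x{\left(Y \right)} = 12 - Y$ ($x{\left(Y \right)} = 8 - \left(-4 + Y\right) = 12 - Y$)
$F{\left(c \right)} = \frac{1}{2}$
$V = 3 + \frac{\sqrt{7}}{6}$ ($V = 3 + \frac{\sqrt{-2 + \left(12 - 3\right)}}{6} = 3 + \frac{\sqrt{-2 + 9}}{6} = 3 + \frac{\sqrt{7}}{6} \approx 3.441$)
$l = 3 + \frac{\sqrt{7}}{6} \approx 3.441$
$n{\left(O,a \right)} = \left(3 + \frac{\sqrt{7}}{6}\right)^{2}$
$H = \frac{7375}{36} + 25 \sqrt{7}$ ($H = -40 + 5 \left(3 + 5 \left(\frac{331}{36} + \sqrt{7}\right)\right) = -40 + 5 \left(3 + \left(\frac{1655}{36} + 5 \sqrt{7}\right)\right) = -40 + 5 \left(\frac{1763}{36} + 5 \sqrt{7}\right) = -40 + \left(\frac{8815}{36} + 25 \sqrt{7}\right) = \frac{7375}{36} + 25 \sqrt{7} \approx 271.0$)
$H^{2} = \left(\frac{7375}{36} + 25 \sqrt{7}\right)^{2}$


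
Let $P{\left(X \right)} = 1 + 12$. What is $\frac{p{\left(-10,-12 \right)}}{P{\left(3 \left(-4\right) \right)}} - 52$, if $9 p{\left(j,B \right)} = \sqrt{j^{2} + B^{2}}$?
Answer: $-52 + \frac{2 \sqrt{61}}{117} \approx -51.867$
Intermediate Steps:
$P{\left(X \right)} = 13$
$p{\left(j,B \right)} = \frac{\sqrt{B^{2} + j^{2}}}{9}$ ($p{\left(j,B \right)} = \frac{\sqrt{j^{2} + B^{2}}}{9} = \frac{\sqrt{B^{2} + j^{2}}}{9}$)
$\frac{p{\left(-10,-12 \right)}}{P{\left(3 \left(-4\right) \right)}} - 52 = \frac{\frac{1}{9} \sqrt{\left(-12\right)^{2} + \left(-10\right)^{2}}}{13} - 52 = \frac{\sqrt{144 + 100}}{9} \cdot \frac{1}{13} - 52 = \frac{\sqrt{244}}{9} \cdot \frac{1}{13} - 52 = \frac{2 \sqrt{61}}{9} \cdot \frac{1}{13} - 52 = \frac{2 \sqrt{61}}{117} - 52 = -52 + \frac{2 \sqrt{61}}{117}$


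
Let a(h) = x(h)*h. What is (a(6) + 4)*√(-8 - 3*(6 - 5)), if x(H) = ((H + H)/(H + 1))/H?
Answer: 40*I*√11/7 ≈ 18.952*I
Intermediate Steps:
x(H) = 2/(1 + H) (x(H) = ((2*H)/(1 + H))/H = (2*H/(1 + H))/H = 2/(1 + H))
a(h) = 2*h/(1 + h) (a(h) = (2/(1 + h))*h = 2*h/(1 + h))
(a(6) + 4)*√(-8 - 3*(6 - 5)) = (2*6/(1 + 6) + 4)*√(-8 - 3*(6 - 5)) = (2*6/7 + 4)*√(-8 - 3*1) = (2*6*(⅐) + 4)*√(-8 - 3) = (12/7 + 4)*√(-11) = 40*(I*√11)/7 = 40*I*√11/7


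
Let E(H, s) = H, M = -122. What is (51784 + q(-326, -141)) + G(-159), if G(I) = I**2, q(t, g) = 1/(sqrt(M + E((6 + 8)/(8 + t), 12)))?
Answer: 77065 - I*sqrt(3085395)/19405 ≈ 77065.0 - 0.090519*I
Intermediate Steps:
q(t, g) = 1/sqrt(-122 + 14/(8 + t)) (q(t, g) = 1/(sqrt(-122 + (6 + 8)/(8 + t))) = 1/(sqrt(-122 + 14/(8 + t))) = 1/sqrt(-122 + 14/(8 + t)))
(51784 + q(-326, -141)) + G(-159) = (51784 + 1/sqrt(-122 + 14/(8 - 326))) + (-159)**2 = (51784 + 1/sqrt(-122 + 14/(-318))) + 25281 = (51784 + 1/sqrt(-122 + 14*(-1/318))) + 25281 = (51784 + 1/sqrt(-122 - 7/159)) + 25281 = (51784 + 1/sqrt(-19405/159)) + 25281 = (51784 - I*sqrt(3085395)/19405) + 25281 = 77065 - I*sqrt(3085395)/19405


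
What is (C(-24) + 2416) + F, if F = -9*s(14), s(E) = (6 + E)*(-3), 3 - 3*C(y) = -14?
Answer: 8885/3 ≈ 2961.7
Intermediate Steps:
C(y) = 17/3 (C(y) = 1 - 1/3*(-14) = 1 + 14/3 = 17/3)
s(E) = -18 - 3*E
F = 540 (F = -9*(-18 - 3*14) = -9*(-18 - 42) = -9*(-60) = 540)
(C(-24) + 2416) + F = (17/3 + 2416) + 540 = 7265/3 + 540 = 8885/3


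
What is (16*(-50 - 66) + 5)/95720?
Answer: -1851/95720 ≈ -0.019338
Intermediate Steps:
(16*(-50 - 66) + 5)/95720 = (16*(-116) + 5)*(1/95720) = (-1856 + 5)*(1/95720) = -1851*1/95720 = -1851/95720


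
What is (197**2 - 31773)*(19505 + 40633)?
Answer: 423130968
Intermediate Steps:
(197**2 - 31773)*(19505 + 40633) = (38809 - 31773)*60138 = 7036*60138 = 423130968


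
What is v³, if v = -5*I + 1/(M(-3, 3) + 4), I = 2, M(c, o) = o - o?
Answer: -59319/64 ≈ -926.86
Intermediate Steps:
M(c, o) = 0
v = -39/4 (v = -5*2 + 1/(0 + 4) = -10 + 1/4 = -10 + ¼ = -39/4 ≈ -9.7500)
v³ = (-39/4)³ = -59319/64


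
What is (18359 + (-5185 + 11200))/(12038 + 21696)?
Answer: 12187/16867 ≈ 0.72254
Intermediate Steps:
(18359 + (-5185 + 11200))/(12038 + 21696) = (18359 + 6015)/33734 = 24374*(1/33734) = 12187/16867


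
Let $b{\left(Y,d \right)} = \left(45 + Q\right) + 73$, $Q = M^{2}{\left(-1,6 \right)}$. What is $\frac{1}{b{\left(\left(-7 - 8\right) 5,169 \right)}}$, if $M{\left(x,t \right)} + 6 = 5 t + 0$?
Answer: $\frac{1}{694} \approx 0.0014409$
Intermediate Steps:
$M{\left(x,t \right)} = -6 + 5 t$ ($M{\left(x,t \right)} = -6 + \left(5 t + 0\right) = -6 + 5 t$)
$Q = 576$ ($Q = \left(-6 + 5 \cdot 6\right)^{2} = \left(-6 + 30\right)^{2} = 24^{2} = 576$)
$b{\left(Y,d \right)} = 694$ ($b{\left(Y,d \right)} = \left(45 + 576\right) + 73 = 621 + 73 = 694$)
$\frac{1}{b{\left(\left(-7 - 8\right) 5,169 \right)}} = \frac{1}{694}$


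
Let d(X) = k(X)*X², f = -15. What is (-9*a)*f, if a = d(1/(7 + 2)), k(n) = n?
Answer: 5/27 ≈ 0.18519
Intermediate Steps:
d(X) = X³ (d(X) = X*X² = X³)
a = 1/729 (a = (1/(7 + 2))³ = (1/9)³ = (⅑)³ = 1/729 ≈ 0.0013717)
(-9*a)*f = -9*1/729*(-15) = -1/81*(-15) = 5/27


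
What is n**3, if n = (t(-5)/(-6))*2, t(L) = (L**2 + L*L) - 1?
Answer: -117649/27 ≈ -4357.4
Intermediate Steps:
t(L) = -1 + 2*L**2 (t(L) = (L**2 + L**2) - 1 = 2*L**2 - 1 = -1 + 2*L**2)
n = -49/3 (n = ((-1 + 2*(-5)**2)/(-6))*2 = ((-1 + 2*25)*(-1/6))*2 = ((-1 + 50)*(-1/6))*2 = (49*(-1/6))*2 = -49/6*2 = -49/3 ≈ -16.333)
n**3 = (-49/3)**3 = -117649/27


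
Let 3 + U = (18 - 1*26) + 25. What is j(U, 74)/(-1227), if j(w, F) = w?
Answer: -14/1227 ≈ -0.011410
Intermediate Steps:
U = 14 (U = -3 + ((18 - 1*26) + 25) = -3 + ((18 - 26) + 25) = -3 + (-8 + 25) = -3 + 17 = 14)
j(U, 74)/(-1227) = 14/(-1227) = 14*(-1/1227) = -14/1227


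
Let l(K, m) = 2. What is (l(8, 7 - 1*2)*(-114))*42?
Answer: -9576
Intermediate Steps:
(l(8, 7 - 1*2)*(-114))*42 = (2*(-114))*42 = -228*42 = -9576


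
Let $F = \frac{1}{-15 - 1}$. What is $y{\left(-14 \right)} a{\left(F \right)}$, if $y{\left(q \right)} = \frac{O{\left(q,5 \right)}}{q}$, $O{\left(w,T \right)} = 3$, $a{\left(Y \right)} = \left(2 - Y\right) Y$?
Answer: $\frac{99}{3584} \approx 0.027623$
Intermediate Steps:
$F = - \frac{1}{16}$ ($F = \frac{1}{-16} = - \frac{1}{16} \approx -0.0625$)
$a{\left(Y \right)} = Y \left(2 - Y\right)$
$y{\left(q \right)} = \frac{3}{q}$
$y{\left(-14 \right)} a{\left(F \right)} = \frac{3}{-14} \left(- \frac{2 - - \frac{1}{16}}{16}\right) = 3 \left(- \frac{1}{14}\right) \left(- \frac{2 + \frac{1}{16}}{16}\right) = - \frac{3 \left(\left(- \frac{1}{16}\right) \frac{33}{16}\right)}{14} = \left(- \frac{3}{14}\right) \left(- \frac{33}{256}\right) = \frac{99}{3584}$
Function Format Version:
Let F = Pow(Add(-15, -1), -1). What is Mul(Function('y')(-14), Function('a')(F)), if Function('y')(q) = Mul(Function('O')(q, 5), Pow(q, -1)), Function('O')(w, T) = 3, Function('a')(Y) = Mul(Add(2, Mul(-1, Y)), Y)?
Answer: Rational(99, 3584) ≈ 0.027623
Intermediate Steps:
F = Rational(-1, 16) (F = Pow(-16, -1) = Rational(-1, 16) ≈ -0.062500)
Function('a')(Y) = Mul(Y, Add(2, Mul(-1, Y)))
Function('y')(q) = Mul(3, Pow(q, -1))
Mul(Function('y')(-14), Function('a')(F)) = Mul(Mul(3, Pow(-14, -1)), Mul(Rational(-1, 16), Add(2, Mul(-1, Rational(-1, 16))))) = Mul(Mul(3, Rational(-1, 14)), Mul(Rational(-1, 16), Add(2, Rational(1, 16)))) = Mul(Rational(-3, 14), Mul(Rational(-1, 16), Rational(33, 16))) = Mul(Rational(-3, 14), Rational(-33, 256)) = Rational(99, 3584)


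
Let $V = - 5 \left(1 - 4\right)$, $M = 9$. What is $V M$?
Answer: $135$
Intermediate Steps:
$V = 15$ ($V = \left(-5\right) \left(-3\right) = 15$)
$V M = 15 \cdot 9 = 135$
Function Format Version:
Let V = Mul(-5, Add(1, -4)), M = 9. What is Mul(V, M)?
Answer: 135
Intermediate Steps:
V = 15 (V = Mul(-5, -3) = 15)
Mul(V, M) = Mul(15, 9) = 135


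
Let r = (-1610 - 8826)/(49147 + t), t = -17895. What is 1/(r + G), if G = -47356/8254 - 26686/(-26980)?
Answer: -434974945990/2210615342837 ≈ -0.19677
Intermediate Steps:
r = -2609/7813 (r = (-1610 - 8826)/(49147 - 17895) = -10436/31252 = -10436*1/31252 = -2609/7813 ≈ -0.33393)
G = -264349659/55673230 (G = -47356*1/8254 - 26686*(-1/26980) = -23678/4127 + 13343/13490 = -264349659/55673230 ≈ -4.7482)
1/(r + G) = 1/(-2609/7813 - 264349659/55673230) = 1/(-2210615342837/434974945990) = -434974945990/2210615342837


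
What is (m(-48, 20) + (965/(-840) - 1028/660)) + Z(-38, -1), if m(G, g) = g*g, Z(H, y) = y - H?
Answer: 4012873/9240 ≈ 434.29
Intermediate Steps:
m(G, g) = g**2
(m(-48, 20) + (965/(-840) - 1028/660)) + Z(-38, -1) = (20**2 + (965/(-840) - 1028/660)) + (-1 - 1*(-38)) = (400 + (965*(-1/840) - 1028*1/660)) + (-1 + 38) = (400 + (-193/168 - 257/165)) + 37 = (400 - 25007/9240) + 37 = 3670993/9240 + 37 = 4012873/9240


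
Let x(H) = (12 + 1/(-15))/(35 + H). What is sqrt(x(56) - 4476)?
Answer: I*sqrt(8339550765)/1365 ≈ 66.902*I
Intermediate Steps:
x(H) = 179/(15*(35 + H)) (x(H) = (12 - 1/15)/(35 + H) = 179/(15*(35 + H)))
sqrt(x(56) - 4476) = sqrt(179/(15*(35 + 56)) - 4476) = sqrt((179/15)/91 - 4476) = sqrt((179/15)*(1/91) - 4476) = sqrt(179/1365 - 4476) = sqrt(-6109561/1365) = I*sqrt(8339550765)/1365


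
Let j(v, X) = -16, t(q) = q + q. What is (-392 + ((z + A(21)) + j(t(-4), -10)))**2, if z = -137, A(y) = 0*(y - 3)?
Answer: 297025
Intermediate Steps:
A(y) = 0 (A(y) = 0*(-3 + y) = 0)
t(q) = 2*q
(-392 + ((z + A(21)) + j(t(-4), -10)))**2 = (-392 + ((-137 + 0) - 16))**2 = (-392 + (-137 - 16))**2 = (-392 - 153)**2 = (-545)**2 = 297025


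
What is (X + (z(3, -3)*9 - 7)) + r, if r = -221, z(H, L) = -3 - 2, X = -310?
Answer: -583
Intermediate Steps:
z(H, L) = -5
(X + (z(3, -3)*9 - 7)) + r = (-310 + (-5*9 - 7)) - 221 = (-310 + (-45 - 7)) - 221 = (-310 - 52) - 221 = -362 - 221 = -583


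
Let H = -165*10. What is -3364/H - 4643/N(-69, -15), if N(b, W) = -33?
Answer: 117757/825 ≈ 142.74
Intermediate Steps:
H = -1650
-3364/H - 4643/N(-69, -15) = -3364/(-1650) - 4643/(-33) = -3364*(-1/1650) - 4643*(-1/33) = 1682/825 + 4643/33 = 117757/825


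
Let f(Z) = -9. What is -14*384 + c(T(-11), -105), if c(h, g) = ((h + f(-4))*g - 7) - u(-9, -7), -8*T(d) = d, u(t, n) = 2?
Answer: -36675/8 ≈ -4584.4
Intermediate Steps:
T(d) = -d/8
c(h, g) = -9 + g*(-9 + h) (c(h, g) = ((h - 9)*g - 7) - 1*2 = ((-9 + h)*g - 7) - 2 = (g*(-9 + h) - 7) - 2 = (-7 + g*(-9 + h)) - 2 = -9 + g*(-9 + h))
-14*384 + c(T(-11), -105) = -14*384 + (-9 - 9*(-105) - (-105)*(-11)/8) = -5376 + (-9 + 945 - 105*11/8) = -5376 + (-9 + 945 - 1155/8) = -5376 + 6333/8 = -36675/8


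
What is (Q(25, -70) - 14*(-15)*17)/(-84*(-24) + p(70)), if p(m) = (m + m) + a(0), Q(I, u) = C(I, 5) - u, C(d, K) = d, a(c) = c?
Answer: 3665/2156 ≈ 1.6999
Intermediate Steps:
Q(I, u) = I - u
p(m) = 2*m (p(m) = (m + m) + 0 = 2*m + 0 = 2*m)
(Q(25, -70) - 14*(-15)*17)/(-84*(-24) + p(70)) = ((25 - 1*(-70)) - 14*(-15)*17)/(-84*(-24) + 2*70) = ((25 + 70) - (-210)*17)/(2016 + 140) = (95 - 1*(-3570))/2156 = (95 + 3570)*(1/2156) = 3665*(1/2156) = 3665/2156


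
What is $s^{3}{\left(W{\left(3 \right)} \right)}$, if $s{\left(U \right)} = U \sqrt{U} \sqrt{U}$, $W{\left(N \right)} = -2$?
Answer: $64$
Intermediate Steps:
$s{\left(U \right)} = U^{2}$ ($s{\left(U \right)} = U^{\frac{3}{2}} \sqrt{U} = U^{2}$)
$s^{3}{\left(W{\left(3 \right)} \right)} = \left(\left(-2\right)^{2}\right)^{3} = 4^{3} = 64$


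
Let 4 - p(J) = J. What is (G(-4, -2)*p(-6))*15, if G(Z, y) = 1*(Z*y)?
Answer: 1200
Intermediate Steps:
G(Z, y) = Z*y
p(J) = 4 - J
(G(-4, -2)*p(-6))*15 = ((-4*(-2))*(4 - 1*(-6)))*15 = (8*(4 + 6))*15 = (8*10)*15 = 80*15 = 1200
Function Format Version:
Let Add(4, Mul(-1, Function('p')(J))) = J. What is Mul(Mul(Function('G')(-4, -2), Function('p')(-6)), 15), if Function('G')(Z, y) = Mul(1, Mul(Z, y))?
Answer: 1200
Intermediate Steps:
Function('G')(Z, y) = Mul(Z, y)
Function('p')(J) = Add(4, Mul(-1, J))
Mul(Mul(Function('G')(-4, -2), Function('p')(-6)), 15) = Mul(Mul(Mul(-4, -2), Add(4, Mul(-1, -6))), 15) = Mul(Mul(8, Add(4, 6)), 15) = Mul(Mul(8, 10), 15) = Mul(80, 15) = 1200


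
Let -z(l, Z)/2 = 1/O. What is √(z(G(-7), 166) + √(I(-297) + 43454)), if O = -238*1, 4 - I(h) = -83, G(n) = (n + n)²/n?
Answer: √(119 + 14161*√43541)/119 ≈ 14.446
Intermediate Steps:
G(n) = 4*n (G(n) = (2*n)²/n = (4*n²)/n = 4*n)
I(h) = 87 (I(h) = 4 - 1*(-83) = 4 + 83 = 87)
O = -238
z(l, Z) = 1/119 (z(l, Z) = -2/(-238) = -2*(-1/238) = 1/119)
√(z(G(-7), 166) + √(I(-297) + 43454)) = √(1/119 + √(87 + 43454)) = √(1/119 + √43541)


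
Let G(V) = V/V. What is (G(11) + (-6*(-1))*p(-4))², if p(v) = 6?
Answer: 1369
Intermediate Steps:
G(V) = 1
(G(11) + (-6*(-1))*p(-4))² = (1 - 6*(-1)*6)² = (1 + 6*6)² = (1 + 36)² = 37² = 1369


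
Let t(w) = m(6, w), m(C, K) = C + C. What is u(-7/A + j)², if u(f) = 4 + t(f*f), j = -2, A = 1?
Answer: 256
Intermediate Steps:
m(C, K) = 2*C
t(w) = 12 (t(w) = 2*6 = 12)
u(f) = 16 (u(f) = 4 + 12 = 16)
u(-7/A + j)² = 16² = 256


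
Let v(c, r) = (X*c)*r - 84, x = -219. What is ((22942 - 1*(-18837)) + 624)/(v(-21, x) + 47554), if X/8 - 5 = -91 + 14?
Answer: -42403/2601554 ≈ -0.016299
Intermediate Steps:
X = -576 (X = 40 + 8*(-91 + 14) = 40 + 8*(-77) = 40 - 616 = -576)
v(c, r) = -84 - 576*c*r (v(c, r) = (-576*c)*r - 84 = -576*c*r - 84 = -84 - 576*c*r)
((22942 - 1*(-18837)) + 624)/(v(-21, x) + 47554) = ((22942 - 1*(-18837)) + 624)/((-84 - 576*(-21)*(-219)) + 47554) = ((22942 + 18837) + 624)/((-84 - 2649024) + 47554) = (41779 + 624)/(-2649108 + 47554) = 42403/(-2601554) = 42403*(-1/2601554) = -42403/2601554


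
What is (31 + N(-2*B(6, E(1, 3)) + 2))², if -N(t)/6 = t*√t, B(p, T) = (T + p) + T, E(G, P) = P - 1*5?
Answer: 673 + 744*I*√2 ≈ 673.0 + 1052.2*I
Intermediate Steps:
E(G, P) = -5 + P (E(G, P) = P - 5 = -5 + P)
B(p, T) = p + 2*T
N(t) = -6*t^(3/2) (N(t) = -6*t*√t = -6*t^(3/2))
(31 + N(-2*B(6, E(1, 3)) + 2))² = (31 - 6*(-2*(6 + 2*(-5 + 3)) + 2)^(3/2))² = (31 - 6*(-2*(6 + 2*(-2)) + 2)^(3/2))² = (31 - 6*(-2*(6 - 4) + 2)^(3/2))² = (31 - 6*(-2*2 + 2)^(3/2))² = (31 - 6*(-4 + 2)^(3/2))² = (31 - (-12)*I*√2)² = (31 + 12*I*√2)²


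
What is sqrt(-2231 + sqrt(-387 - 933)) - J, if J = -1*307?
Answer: 307 + sqrt(-2231 + 2*I*sqrt(330)) ≈ 307.38 + 47.235*I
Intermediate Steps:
J = -307
sqrt(-2231 + sqrt(-387 - 933)) - J = sqrt(-2231 + sqrt(-387 - 933)) - 1*(-307) = sqrt(-2231 + sqrt(-1320)) + 307 = sqrt(-2231 + 2*I*sqrt(330)) + 307 = 307 + sqrt(-2231 + 2*I*sqrt(330))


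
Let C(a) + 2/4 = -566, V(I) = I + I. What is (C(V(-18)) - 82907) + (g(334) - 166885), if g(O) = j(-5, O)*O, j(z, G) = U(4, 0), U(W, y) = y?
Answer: -500717/2 ≈ -2.5036e+5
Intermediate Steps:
j(z, G) = 0
V(I) = 2*I
C(a) = -1133/2 (C(a) = -½ - 566 = -1133/2)
g(O) = 0 (g(O) = 0*O = 0)
(C(V(-18)) - 82907) + (g(334) - 166885) = (-1133/2 - 82907) + (0 - 166885) = -166947/2 - 166885 = -500717/2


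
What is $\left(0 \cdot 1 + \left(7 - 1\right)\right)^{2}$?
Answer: $36$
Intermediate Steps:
$\left(0 \cdot 1 + \left(7 - 1\right)\right)^{2} = \left(0 + 6\right)^{2} = 6^{2} = 36$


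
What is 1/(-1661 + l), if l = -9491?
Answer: -1/11152 ≈ -8.9670e-5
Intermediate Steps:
1/(-1661 + l) = 1/(-1661 - 9491) = 1/(-11152) = -1/11152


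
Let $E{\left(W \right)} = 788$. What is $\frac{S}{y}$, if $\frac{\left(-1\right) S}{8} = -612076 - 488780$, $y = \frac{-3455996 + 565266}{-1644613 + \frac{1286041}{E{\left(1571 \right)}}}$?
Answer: $\frac{1425244139966568}{284736905} \approx 5.0055 \cdot 10^{6}$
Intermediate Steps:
$y = \frac{2277895240}{1294669003}$ ($y = \frac{-3455996 + 565266}{-1644613 + \frac{1286041}{788}} = - \frac{2890730}{-1644613 + 1286041 \cdot \frac{1}{788}} = - \frac{2890730}{-1644613 + \frac{1286041}{788}} = - \frac{2890730}{- \frac{1294669003}{788}} = \left(-2890730\right) \left(- \frac{788}{1294669003}\right) = \frac{2277895240}{1294669003} \approx 1.7594$)
$S = 8806848$ ($S = - 8 \left(-612076 - 488780\right) = \left(-8\right) \left(-1100856\right) = 8806848$)
$\frac{S}{y} = \frac{8806848}{\frac{2277895240}{1294669003}} = 8806848 \cdot \frac{1294669003}{2277895240} = \frac{1425244139966568}{284736905}$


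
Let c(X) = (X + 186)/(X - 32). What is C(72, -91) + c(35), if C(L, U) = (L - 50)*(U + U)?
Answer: -11791/3 ≈ -3930.3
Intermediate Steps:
c(X) = (186 + X)/(-32 + X)
C(L, U) = 2*U*(-50 + L) (C(L, U) = (-50 + L)*(2*U) = 2*U*(-50 + L))
C(72, -91) + c(35) = 2*(-91)*(-50 + 72) + (186 + 35)/(-32 + 35) = 2*(-91)*22 + 221/3 = -4004 + (⅓)*221 = -4004 + 221/3 = -11791/3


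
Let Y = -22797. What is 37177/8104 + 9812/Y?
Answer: 768007621/184746888 ≈ 4.1571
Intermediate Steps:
37177/8104 + 9812/Y = 37177/8104 + 9812/(-22797) = 37177*(1/8104) + 9812*(-1/22797) = 37177/8104 - 9812/22797 = 768007621/184746888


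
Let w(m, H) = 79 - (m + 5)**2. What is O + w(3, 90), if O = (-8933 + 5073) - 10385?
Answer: -14230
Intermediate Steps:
w(m, H) = 79 - (5 + m)**2
O = -14245 (O = -3860 - 10385 = -14245)
O + w(3, 90) = -14245 + (79 - (5 + 3)**2) = -14245 + (79 - 1*8**2) = -14245 + (79 - 1*64) = -14245 + (79 - 64) = -14245 + 15 = -14230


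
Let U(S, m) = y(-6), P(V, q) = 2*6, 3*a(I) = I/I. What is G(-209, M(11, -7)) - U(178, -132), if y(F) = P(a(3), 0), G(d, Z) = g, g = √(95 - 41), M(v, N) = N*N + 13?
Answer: -12 + 3*√6 ≈ -4.6515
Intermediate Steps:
a(I) = ⅓ (a(I) = (I/I)/3 = (⅓)*1 = ⅓)
M(v, N) = 13 + N² (M(v, N) = N² + 13 = 13 + N²)
g = 3*√6 (g = √54 = 3*√6 ≈ 7.3485)
P(V, q) = 12
G(d, Z) = 3*√6
y(F) = 12
U(S, m) = 12
G(-209, M(11, -7)) - U(178, -132) = 3*√6 - 1*12 = 3*√6 - 12 = -12 + 3*√6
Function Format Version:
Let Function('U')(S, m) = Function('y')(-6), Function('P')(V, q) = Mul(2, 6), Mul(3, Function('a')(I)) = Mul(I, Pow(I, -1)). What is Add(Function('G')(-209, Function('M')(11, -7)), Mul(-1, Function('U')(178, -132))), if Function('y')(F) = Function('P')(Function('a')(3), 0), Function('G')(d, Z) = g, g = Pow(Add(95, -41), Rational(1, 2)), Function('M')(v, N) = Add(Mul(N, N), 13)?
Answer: Add(-12, Mul(3, Pow(6, Rational(1, 2)))) ≈ -4.6515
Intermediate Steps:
Function('a')(I) = Rational(1, 3) (Function('a')(I) = Mul(Rational(1, 3), Mul(I, Pow(I, -1))) = Mul(Rational(1, 3), 1) = Rational(1, 3))
Function('M')(v, N) = Add(13, Pow(N, 2)) (Function('M')(v, N) = Add(Pow(N, 2), 13) = Add(13, Pow(N, 2)))
g = Mul(3, Pow(6, Rational(1, 2))) (g = Pow(54, Rational(1, 2)) = Mul(3, Pow(6, Rational(1, 2))) ≈ 7.3485)
Function('P')(V, q) = 12
Function('G')(d, Z) = Mul(3, Pow(6, Rational(1, 2)))
Function('y')(F) = 12
Function('U')(S, m) = 12
Add(Function('G')(-209, Function('M')(11, -7)), Mul(-1, Function('U')(178, -132))) = Add(Mul(3, Pow(6, Rational(1, 2))), Mul(-1, 12)) = Add(Mul(3, Pow(6, Rational(1, 2))), -12) = Add(-12, Mul(3, Pow(6, Rational(1, 2))))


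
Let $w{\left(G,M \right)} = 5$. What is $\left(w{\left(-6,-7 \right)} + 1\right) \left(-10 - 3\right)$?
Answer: $-78$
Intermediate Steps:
$\left(w{\left(-6,-7 \right)} + 1\right) \left(-10 - 3\right) = \left(5 + 1\right) \left(-10 - 3\right) = 6 \left(-13\right) = -78$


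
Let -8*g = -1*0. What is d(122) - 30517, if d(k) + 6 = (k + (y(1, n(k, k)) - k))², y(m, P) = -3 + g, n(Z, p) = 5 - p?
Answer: -30514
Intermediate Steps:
g = 0 (g = -(-1)*0/8 = -⅛*0 = 0)
y(m, P) = -3 (y(m, P) = -3 + 0 = -3)
d(k) = 3 (d(k) = -6 + (k + (-3 - k))² = -6 + (-3)² = -6 + 9 = 3)
d(122) - 30517 = 3 - 30517 = -30514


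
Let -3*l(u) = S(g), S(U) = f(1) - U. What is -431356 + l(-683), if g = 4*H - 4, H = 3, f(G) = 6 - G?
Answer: -431355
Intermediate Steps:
g = 8 (g = 4*3 - 4 = 12 - 4 = 8)
S(U) = 5 - U (S(U) = (6 - 1*1) - U = (6 - 1) - U = 5 - U)
l(u) = 1 (l(u) = -(5 - 1*8)/3 = -(5 - 8)/3 = -⅓*(-3) = 1)
-431356 + l(-683) = -431356 + 1 = -431355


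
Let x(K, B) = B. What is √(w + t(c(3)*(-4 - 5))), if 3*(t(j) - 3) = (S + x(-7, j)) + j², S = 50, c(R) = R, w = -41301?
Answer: I*√369426/3 ≈ 202.6*I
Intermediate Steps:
t(j) = 59/3 + j/3 + j²/3 (t(j) = 3 + ((50 + j) + j²)/3 = 3 + (50 + j + j²)/3 = 3 + (50/3 + j/3 + j²/3) = 59/3 + j/3 + j²/3)
√(w + t(c(3)*(-4 - 5))) = √(-41301 + (59/3 + (3*(-4 - 5))/3 + (3*(-4 - 5))²/3)) = √(-41301 + (59/3 + (3*(-9))/3 + (3*(-9))²/3)) = √(-41301 + (59/3 + (⅓)*(-27) + (⅓)*(-27)²)) = √(-41301 + (59/3 - 9 + (⅓)*729)) = √(-41301 + (59/3 - 9 + 243)) = √(-41301 + 761/3) = √(-123142/3) = I*√369426/3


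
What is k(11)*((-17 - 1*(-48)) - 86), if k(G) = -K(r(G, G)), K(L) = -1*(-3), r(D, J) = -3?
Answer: 165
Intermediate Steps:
K(L) = 3
k(G) = -3 (k(G) = -1*3 = -3)
k(11)*((-17 - 1*(-48)) - 86) = -3*((-17 - 1*(-48)) - 86) = -3*((-17 + 48) - 86) = -3*(31 - 86) = -3*(-55) = 165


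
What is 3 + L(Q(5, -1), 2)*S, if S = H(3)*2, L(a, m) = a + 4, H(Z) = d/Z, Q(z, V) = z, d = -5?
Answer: -27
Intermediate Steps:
H(Z) = -5/Z
L(a, m) = 4 + a
S = -10/3 (S = -5/3*2 = -10/3 ≈ -3.3333)
3 + L(Q(5, -1), 2)*S = 3 + (4 + 5)*(-10/3) = 3 + 9*(-10/3) = 3 - 30 = -27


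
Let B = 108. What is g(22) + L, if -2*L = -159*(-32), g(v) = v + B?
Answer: -2414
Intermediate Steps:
g(v) = 108 + v (g(v) = v + 108 = 108 + v)
L = -2544 (L = -(-159)*(-32)/2 = -½*5088 = -2544)
g(22) + L = (108 + 22) - 2544 = 130 - 2544 = -2414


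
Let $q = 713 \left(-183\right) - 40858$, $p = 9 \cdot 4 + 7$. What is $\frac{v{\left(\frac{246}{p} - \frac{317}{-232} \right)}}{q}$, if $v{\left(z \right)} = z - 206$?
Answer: $\frac{1984353}{1709257912} \approx 0.0011609$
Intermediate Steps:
$p = 43$ ($p = 36 + 7 = 43$)
$q = -171337$ ($q = -130479 - 40858 = -171337$)
$v{\left(z \right)} = -206 + z$
$\frac{v{\left(\frac{246}{p} - \frac{317}{-232} \right)}}{q} = \frac{-206 + \left(\frac{246}{43} - \frac{317}{-232}\right)}{-171337} = \left(-206 + \left(246 \cdot \frac{1}{43} - - \frac{317}{232}\right)\right) \left(- \frac{1}{171337}\right) = \left(-206 + \left(\frac{246}{43} + \frac{317}{232}\right)\right) \left(- \frac{1}{171337}\right) = \left(-206 + \frac{70703}{9976}\right) \left(- \frac{1}{171337}\right) = \left(- \frac{1984353}{9976}\right) \left(- \frac{1}{171337}\right) = \frac{1984353}{1709257912}$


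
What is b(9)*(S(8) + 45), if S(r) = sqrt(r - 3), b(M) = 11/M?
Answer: 55 + 11*sqrt(5)/9 ≈ 57.733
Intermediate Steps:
S(r) = sqrt(-3 + r)
b(9)*(S(8) + 45) = (11/9)*(sqrt(-3 + 8) + 45) = (11*(1/9))*(sqrt(5) + 45) = 11*(45 + sqrt(5))/9 = 55 + 11*sqrt(5)/9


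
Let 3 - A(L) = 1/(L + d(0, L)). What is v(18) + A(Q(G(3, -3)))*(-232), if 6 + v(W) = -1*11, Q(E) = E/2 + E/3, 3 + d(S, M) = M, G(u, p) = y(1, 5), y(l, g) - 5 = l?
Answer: -4759/7 ≈ -679.86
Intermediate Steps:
y(l, g) = 5 + l
G(u, p) = 6 (G(u, p) = 5 + 1 = 6)
d(S, M) = -3 + M
Q(E) = 5*E/6 (Q(E) = E*(½) + E*(⅓) = E/2 + E/3 = 5*E/6)
A(L) = 3 - 1/(-3 + 2*L) (A(L) = 3 - 1/(L + (-3 + L)) = 3 - 1/(-3 + 2*L))
v(W) = -17 (v(W) = -6 - 1*11 = -6 - 11 = -17)
v(18) + A(Q(G(3, -3)))*(-232) = -17 + (2*(-5 + 3*((⅚)*6))/(-3 + 2*((⅚)*6)))*(-232) = -17 + (2*(-5 + 3*5)/(-3 + 2*5))*(-232) = -17 + (2*(-5 + 15)/(-3 + 10))*(-232) = -17 + (2*10/7)*(-232) = -17 + (2*(⅐)*10)*(-232) = -17 + (20/7)*(-232) = -17 - 4640/7 = -4759/7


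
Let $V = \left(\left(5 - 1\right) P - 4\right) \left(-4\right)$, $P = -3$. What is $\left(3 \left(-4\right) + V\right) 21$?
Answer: $1092$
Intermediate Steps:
$V = 64$ ($V = \left(\left(5 - 1\right) \left(-3\right) - 4\right) \left(-4\right) = \left(4 \left(-3\right) - 4\right) \left(-4\right) = \left(-12 - 4\right) \left(-4\right) = \left(-16\right) \left(-4\right) = 64$)
$\left(3 \left(-4\right) + V\right) 21 = \left(3 \left(-4\right) + 64\right) 21 = \left(-12 + 64\right) 21 = 52 \cdot 21 = 1092$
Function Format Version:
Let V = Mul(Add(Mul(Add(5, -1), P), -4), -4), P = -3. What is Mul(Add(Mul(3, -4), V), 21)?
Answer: 1092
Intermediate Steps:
V = 64 (V = Mul(Add(Mul(Add(5, -1), -3), -4), -4) = Mul(Add(Mul(4, -3), -4), -4) = Mul(Add(-12, -4), -4) = Mul(-16, -4) = 64)
Mul(Add(Mul(3, -4), V), 21) = Mul(Add(Mul(3, -4), 64), 21) = Mul(Add(-12, 64), 21) = Mul(52, 21) = 1092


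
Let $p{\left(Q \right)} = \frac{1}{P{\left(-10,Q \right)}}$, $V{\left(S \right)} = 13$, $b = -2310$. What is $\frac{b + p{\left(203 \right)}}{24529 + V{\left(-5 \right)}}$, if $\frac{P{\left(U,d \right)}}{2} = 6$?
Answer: $- \frac{27719}{294504} \approx -0.094121$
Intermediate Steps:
$P{\left(U,d \right)} = 12$ ($P{\left(U,d \right)} = 2 \cdot 6 = 12$)
$p{\left(Q \right)} = \frac{1}{12}$
$\frac{b + p{\left(203 \right)}}{24529 + V{\left(-5 \right)}} = \frac{-2310 + \frac{1}{12}}{24529 + 13} = - \frac{27719}{12 \cdot 24542} = \left(- \frac{27719}{12}\right) \frac{1}{24542} = - \frac{27719}{294504}$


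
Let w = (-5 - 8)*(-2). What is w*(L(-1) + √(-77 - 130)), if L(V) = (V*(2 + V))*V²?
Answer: -26 + 78*I*√23 ≈ -26.0 + 374.07*I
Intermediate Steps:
w = 26 (w = -13*(-2) = 26)
L(V) = V³*(2 + V)
w*(L(-1) + √(-77 - 130)) = 26*((-1)³*(2 - 1) + √(-77 - 130)) = 26*(-1*1 + √(-207)) = 26*(-1 + 3*I*√23) = -26 + 78*I*√23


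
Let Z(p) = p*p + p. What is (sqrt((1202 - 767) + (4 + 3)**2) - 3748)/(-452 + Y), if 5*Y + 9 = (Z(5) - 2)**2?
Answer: 138/11 ≈ 12.545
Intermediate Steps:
Z(p) = p + p**2 (Z(p) = p**2 + p = p + p**2)
Y = 155 (Y = -9/5 + (5*(1 + 5) - 2)**2/5 = -9/5 + (5*6 - 2)**2/5 = -9/5 + (30 - 2)**2/5 = -9/5 + (1/5)*28**2 = -9/5 + (1/5)*784 = -9/5 + 784/5 = 155)
(sqrt((1202 - 767) + (4 + 3)**2) - 3748)/(-452 + Y) = (sqrt((1202 - 767) + (4 + 3)**2) - 3748)/(-452 + 155) = (sqrt(435 + 7**2) - 3748)/(-297) = (sqrt(435 + 49) - 3748)*(-1/297) = (sqrt(484) - 3748)*(-1/297) = (22 - 3748)*(-1/297) = -3726*(-1/297) = 138/11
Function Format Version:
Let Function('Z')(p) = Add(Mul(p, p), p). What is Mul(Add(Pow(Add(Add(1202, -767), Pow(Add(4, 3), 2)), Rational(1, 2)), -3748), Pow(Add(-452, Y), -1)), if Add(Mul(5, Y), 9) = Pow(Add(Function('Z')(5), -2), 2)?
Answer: Rational(138, 11) ≈ 12.545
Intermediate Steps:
Function('Z')(p) = Add(p, Pow(p, 2)) (Function('Z')(p) = Add(Pow(p, 2), p) = Add(p, Pow(p, 2)))
Y = 155 (Y = Add(Rational(-9, 5), Mul(Rational(1, 5), Pow(Add(Mul(5, Add(1, 5)), -2), 2))) = Add(Rational(-9, 5), Mul(Rational(1, 5), Pow(Add(Mul(5, 6), -2), 2))) = Add(Rational(-9, 5), Mul(Rational(1, 5), Pow(Add(30, -2), 2))) = Add(Rational(-9, 5), Mul(Rational(1, 5), Pow(28, 2))) = Add(Rational(-9, 5), Mul(Rational(1, 5), 784)) = Add(Rational(-9, 5), Rational(784, 5)) = 155)
Mul(Add(Pow(Add(Add(1202, -767), Pow(Add(4, 3), 2)), Rational(1, 2)), -3748), Pow(Add(-452, Y), -1)) = Mul(Add(Pow(Add(Add(1202, -767), Pow(Add(4, 3), 2)), Rational(1, 2)), -3748), Pow(Add(-452, 155), -1)) = Mul(Add(Pow(Add(435, Pow(7, 2)), Rational(1, 2)), -3748), Pow(-297, -1)) = Mul(Add(Pow(Add(435, 49), Rational(1, 2)), -3748), Rational(-1, 297)) = Mul(Add(Pow(484, Rational(1, 2)), -3748), Rational(-1, 297)) = Mul(Add(22, -3748), Rational(-1, 297)) = Mul(-3726, Rational(-1, 297)) = Rational(138, 11)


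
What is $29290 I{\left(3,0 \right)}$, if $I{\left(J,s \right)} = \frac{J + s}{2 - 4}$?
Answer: $-43935$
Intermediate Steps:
$I{\left(J,s \right)} = - \frac{J}{2} - \frac{s}{2}$ ($I{\left(J,s \right)} = \frac{J + s}{-2} = \left(J + s\right) \left(- \frac{1}{2}\right) = - \frac{J}{2} - \frac{s}{2}$)
$29290 I{\left(3,0 \right)} = 29290 \left(\left(- \frac{1}{2}\right) 3 - 0\right) = 29290 \left(- \frac{3}{2} + 0\right) = 29290 \left(- \frac{3}{2}\right) = -43935$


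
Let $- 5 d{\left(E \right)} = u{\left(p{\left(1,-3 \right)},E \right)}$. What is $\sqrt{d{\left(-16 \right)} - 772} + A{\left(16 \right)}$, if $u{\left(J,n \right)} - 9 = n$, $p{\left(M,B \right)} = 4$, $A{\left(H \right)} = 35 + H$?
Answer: $51 + \frac{i \sqrt{19265}}{5} \approx 51.0 + 27.76 i$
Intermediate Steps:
$u{\left(J,n \right)} = 9 + n$
$d{\left(E \right)} = - \frac{9}{5} - \frac{E}{5}$ ($d{\left(E \right)} = - \frac{9 + E}{5} = - \frac{9}{5} - \frac{E}{5}$)
$\sqrt{d{\left(-16 \right)} - 772} + A{\left(16 \right)} = \sqrt{\left(- \frac{9}{5} - - \frac{16}{5}\right) - 772} + \left(35 + 16\right) = \sqrt{\left(- \frac{9}{5} + \frac{16}{5}\right) - 772} + 51 = \sqrt{\frac{7}{5} - 772} + 51 = \sqrt{- \frac{3853}{5}} + 51 = \frac{i \sqrt{19265}}{5} + 51 = 51 + \frac{i \sqrt{19265}}{5}$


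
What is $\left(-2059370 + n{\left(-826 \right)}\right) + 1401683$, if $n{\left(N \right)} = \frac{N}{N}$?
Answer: $-657686$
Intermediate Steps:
$n{\left(N \right)} = 1$
$\left(-2059370 + n{\left(-826 \right)}\right) + 1401683 = \left(-2059370 + 1\right) + 1401683 = -2059369 + 1401683 = -657686$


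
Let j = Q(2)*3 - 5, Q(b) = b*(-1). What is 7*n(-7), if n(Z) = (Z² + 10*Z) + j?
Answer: -224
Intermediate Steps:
Q(b) = -b
j = -11 (j = -1*2*3 - 5 = -2*3 - 5 = -6 - 5 = -11)
n(Z) = -11 + Z² + 10*Z (n(Z) = (Z² + 10*Z) - 11 = -11 + Z² + 10*Z)
7*n(-7) = 7*(-11 + (-7)² + 10*(-7)) = 7*(-11 + 49 - 70) = 7*(-32) = -224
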